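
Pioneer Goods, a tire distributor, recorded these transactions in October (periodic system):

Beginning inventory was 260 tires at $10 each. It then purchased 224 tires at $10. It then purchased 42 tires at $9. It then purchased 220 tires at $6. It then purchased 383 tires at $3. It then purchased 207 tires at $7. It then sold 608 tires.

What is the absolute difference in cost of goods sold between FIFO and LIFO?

FIFO COGS: 260 @ $10 + 224 @ $10 + 42 @ $9 + 82 @ $6 = $5,710
LIFO COGS: 207 @ $7 + 383 @ $3 + 18 @ $6 = $2,706
Difference = |$5,710 − $2,706| = $3,004

$3,004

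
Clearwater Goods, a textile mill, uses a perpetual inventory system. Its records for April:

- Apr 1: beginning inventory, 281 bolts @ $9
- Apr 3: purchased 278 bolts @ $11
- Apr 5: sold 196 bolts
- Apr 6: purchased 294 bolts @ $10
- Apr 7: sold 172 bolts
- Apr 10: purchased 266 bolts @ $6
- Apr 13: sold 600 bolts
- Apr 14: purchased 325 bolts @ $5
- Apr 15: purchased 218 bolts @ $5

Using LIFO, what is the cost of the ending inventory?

Ending inventory = $4,074

Apr 5, 196 sold [LIFO — newest first]: 196 @ $11 = $2,156
Apr 7, 172 sold [LIFO — newest first]: 172 @ $10 = $1,720
Apr 13, 600 sold [LIFO — newest first]: 266 @ $6 + 122 @ $10 + 82 @ $11 + 130 @ $9 = $4,888
Total COGS = $2,156 + $1,720 + $4,888 = $8,764
Ending inventory: 151 @ $9 + 325 @ $5 + 218 @ $5 = $4,074
Check: goods available $12,838 = COGS $8,764 + ending $4,074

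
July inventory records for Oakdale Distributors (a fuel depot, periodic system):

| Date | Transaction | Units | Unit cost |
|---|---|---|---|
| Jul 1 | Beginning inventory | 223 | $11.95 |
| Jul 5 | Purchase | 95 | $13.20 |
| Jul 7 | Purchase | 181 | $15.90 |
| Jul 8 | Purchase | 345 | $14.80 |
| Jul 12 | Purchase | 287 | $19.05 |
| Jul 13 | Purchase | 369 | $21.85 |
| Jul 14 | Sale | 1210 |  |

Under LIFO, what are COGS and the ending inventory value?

Jul 14, 1210 sold [LIFO — newest first]: 369 @ $21.85 + 287 @ $19.05 + 345 @ $14.80 + 181 @ $15.90 + 28 @ $13.20 = $21,883.50
Ending inventory: 223 @ $11.95 + 67 @ $13.20 = $3,549.25

COGS = $21,883.50; ending inventory = $3,549.25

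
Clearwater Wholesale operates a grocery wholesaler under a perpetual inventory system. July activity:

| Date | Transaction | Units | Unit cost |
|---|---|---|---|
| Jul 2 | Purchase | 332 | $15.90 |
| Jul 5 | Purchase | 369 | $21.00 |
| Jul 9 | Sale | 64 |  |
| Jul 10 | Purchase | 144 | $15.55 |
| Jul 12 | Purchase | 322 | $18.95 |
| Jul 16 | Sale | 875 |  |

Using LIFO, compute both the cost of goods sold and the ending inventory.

Jul 9, 64 sold [LIFO — newest first]: 64 @ $21.00 = $1,344.00
Jul 16, 875 sold [LIFO — newest first]: 322 @ $18.95 + 144 @ $15.55 + 305 @ $21.00 + 104 @ $15.90 = $16,399.70
Total COGS = $1,344.00 + $16,399.70 = $17,743.70
Ending inventory: 228 @ $15.90 = $3,625.20

COGS = $17,743.70; ending inventory = $3,625.20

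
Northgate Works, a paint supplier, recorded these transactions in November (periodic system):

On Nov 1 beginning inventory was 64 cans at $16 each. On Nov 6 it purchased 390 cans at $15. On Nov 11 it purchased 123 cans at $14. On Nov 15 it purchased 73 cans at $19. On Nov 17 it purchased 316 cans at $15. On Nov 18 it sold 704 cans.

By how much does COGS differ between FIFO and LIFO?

$64

FIFO COGS: 64 @ $16 + 390 @ $15 + 123 @ $14 + 73 @ $19 + 54 @ $15 = $10,793
LIFO COGS: 316 @ $15 + 73 @ $19 + 123 @ $14 + 192 @ $15 = $10,729
Difference = |$10,793 − $10,729| = $64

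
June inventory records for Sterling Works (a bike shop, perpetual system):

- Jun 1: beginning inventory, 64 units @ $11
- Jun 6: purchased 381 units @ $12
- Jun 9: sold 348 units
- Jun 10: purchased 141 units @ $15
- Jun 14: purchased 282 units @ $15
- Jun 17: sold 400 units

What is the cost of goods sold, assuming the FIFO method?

COGS = $9,821

Jun 9, 348 sold [FIFO — oldest first]: 64 @ $11 + 284 @ $12 = $4,112
Jun 17, 400 sold [FIFO — oldest first]: 97 @ $12 + 141 @ $15 + 162 @ $15 = $5,709
Total COGS = $4,112 + $5,709 = $9,821
Ending inventory: 120 @ $15 = $1,800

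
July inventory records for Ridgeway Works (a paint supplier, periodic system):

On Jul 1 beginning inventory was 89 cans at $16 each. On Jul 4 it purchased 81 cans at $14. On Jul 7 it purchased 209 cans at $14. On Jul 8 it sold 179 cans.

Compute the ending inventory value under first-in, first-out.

Ending inventory = $2,800

Jul 8, 179 sold [FIFO — oldest first]: 89 @ $16 + 81 @ $14 + 9 @ $14 = $2,684
Ending inventory: 200 @ $14 = $2,800
Check: goods available $5,484 = COGS $2,684 + ending $2,800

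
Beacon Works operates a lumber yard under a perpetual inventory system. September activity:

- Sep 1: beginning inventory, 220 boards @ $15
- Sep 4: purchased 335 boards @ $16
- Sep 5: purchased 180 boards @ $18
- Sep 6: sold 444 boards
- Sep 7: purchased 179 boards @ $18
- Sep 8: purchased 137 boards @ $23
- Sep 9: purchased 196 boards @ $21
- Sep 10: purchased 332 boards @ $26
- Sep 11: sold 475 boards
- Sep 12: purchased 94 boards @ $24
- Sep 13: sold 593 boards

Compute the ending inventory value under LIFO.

Sep 6, 444 sold [LIFO — newest first]: 180 @ $18 + 264 @ $16 = $7,464
Sep 11, 475 sold [LIFO — newest first]: 332 @ $26 + 143 @ $21 = $11,635
Sep 13, 593 sold [LIFO — newest first]: 94 @ $24 + 53 @ $21 + 137 @ $23 + 179 @ $18 + 71 @ $16 + 59 @ $15 = $11,763
Total COGS = $7,464 + $11,635 + $11,763 = $30,862
Ending inventory: 161 @ $15 = $2,415
Check: goods available $33,277 = COGS $30,862 + ending $2,415

Ending inventory = $2,415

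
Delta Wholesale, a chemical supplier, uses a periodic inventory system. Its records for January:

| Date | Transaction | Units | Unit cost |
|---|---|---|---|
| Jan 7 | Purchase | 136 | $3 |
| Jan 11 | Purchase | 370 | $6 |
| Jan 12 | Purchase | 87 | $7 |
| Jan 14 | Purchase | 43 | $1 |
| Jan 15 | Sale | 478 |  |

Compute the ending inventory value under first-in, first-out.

Ending inventory = $820

Jan 15, 478 sold [FIFO — oldest first]: 136 @ $3 + 342 @ $6 = $2,460
Ending inventory: 28 @ $6 + 87 @ $7 + 43 @ $1 = $820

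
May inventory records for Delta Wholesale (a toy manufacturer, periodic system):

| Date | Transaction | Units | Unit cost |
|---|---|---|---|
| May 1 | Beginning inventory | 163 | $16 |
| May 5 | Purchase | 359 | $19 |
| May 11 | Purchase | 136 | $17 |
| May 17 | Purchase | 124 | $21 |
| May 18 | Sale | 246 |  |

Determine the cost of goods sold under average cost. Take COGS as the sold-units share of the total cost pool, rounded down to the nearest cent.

May 18, sell 246: 246/782 × $14,345.00 → $4,512.62
Ending inventory (cost pool remaining) = $9,832.38

COGS = $4,512.62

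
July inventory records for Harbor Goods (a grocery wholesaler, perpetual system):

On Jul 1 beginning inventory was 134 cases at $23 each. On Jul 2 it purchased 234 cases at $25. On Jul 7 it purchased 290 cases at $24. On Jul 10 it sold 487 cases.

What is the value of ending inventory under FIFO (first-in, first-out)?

Jul 10, 487 sold [FIFO — oldest first]: 134 @ $23 + 234 @ $25 + 119 @ $24 = $11,788
Ending inventory: 171 @ $24 = $4,104
Check: goods available $15,892 = COGS $11,788 + ending $4,104

Ending inventory = $4,104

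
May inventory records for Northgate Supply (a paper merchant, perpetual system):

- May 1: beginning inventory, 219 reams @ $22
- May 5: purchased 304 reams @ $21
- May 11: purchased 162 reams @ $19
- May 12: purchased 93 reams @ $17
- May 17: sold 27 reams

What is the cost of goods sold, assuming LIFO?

COGS = $459

May 17, 27 sold [LIFO — newest first]: 27 @ $17 = $459
Ending inventory: 219 @ $22 + 304 @ $21 + 162 @ $19 + 66 @ $17 = $15,402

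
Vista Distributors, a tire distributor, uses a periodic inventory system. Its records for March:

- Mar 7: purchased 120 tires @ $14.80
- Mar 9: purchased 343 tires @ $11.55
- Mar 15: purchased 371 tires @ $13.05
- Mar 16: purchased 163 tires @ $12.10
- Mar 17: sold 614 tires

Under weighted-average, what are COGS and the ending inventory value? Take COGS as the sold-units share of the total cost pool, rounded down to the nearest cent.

COGS = $7,729.81; ending inventory = $4,821.69

Mar 17, sell 614: 614/997 × $12,551.50 → $7,729.81
Ending inventory (cost pool remaining) = $4,821.69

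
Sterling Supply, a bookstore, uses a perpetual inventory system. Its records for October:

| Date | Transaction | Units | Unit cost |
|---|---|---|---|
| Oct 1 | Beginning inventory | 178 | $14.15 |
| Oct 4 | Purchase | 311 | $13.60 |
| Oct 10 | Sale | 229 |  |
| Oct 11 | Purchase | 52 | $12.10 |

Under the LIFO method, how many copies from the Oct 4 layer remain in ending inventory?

82

Oct 10, 229 sold [LIFO — newest first]: 229 @ $13.60 = $3,114.40
Ending inventory: 178 @ $14.15 + 82 @ $13.60 + 52 @ $12.10 = $4,263.10
Check: goods available $7,377.50 = COGS $3,114.40 + ending $4,263.10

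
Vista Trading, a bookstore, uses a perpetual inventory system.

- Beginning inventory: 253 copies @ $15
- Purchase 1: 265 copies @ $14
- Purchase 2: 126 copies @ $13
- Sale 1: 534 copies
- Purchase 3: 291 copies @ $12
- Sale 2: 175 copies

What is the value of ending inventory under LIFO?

Sale 1 (534) [LIFO — newest first]: 126 @ $13 + 265 @ $14 + 143 @ $15 = $7,493
Sale 2 (175) [LIFO — newest first]: 175 @ $12 = $2,100
Total COGS = $7,493 + $2,100 = $9,593
Ending inventory: 110 @ $15 + 116 @ $12 = $3,042

Ending inventory = $3,042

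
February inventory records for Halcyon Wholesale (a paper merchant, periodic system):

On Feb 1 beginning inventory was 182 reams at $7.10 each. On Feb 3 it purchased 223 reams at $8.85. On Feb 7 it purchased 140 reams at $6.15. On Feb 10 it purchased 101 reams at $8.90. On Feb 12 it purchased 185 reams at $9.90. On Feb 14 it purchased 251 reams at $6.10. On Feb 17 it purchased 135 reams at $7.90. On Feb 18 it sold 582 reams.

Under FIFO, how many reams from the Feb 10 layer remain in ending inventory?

64

Feb 18, 582 sold [FIFO — oldest first]: 182 @ $7.10 + 223 @ $8.85 + 140 @ $6.15 + 37 @ $8.90 = $4,456.05
Ending inventory: 64 @ $8.90 + 185 @ $9.90 + 251 @ $6.10 + 135 @ $7.90 = $4,998.70
Check: goods available $9,454.75 = COGS $4,456.05 + ending $4,998.70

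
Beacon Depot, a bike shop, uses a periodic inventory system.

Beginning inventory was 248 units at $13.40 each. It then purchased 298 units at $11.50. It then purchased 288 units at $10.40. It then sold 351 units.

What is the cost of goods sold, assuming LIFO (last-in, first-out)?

Sale 1 (351) [LIFO — newest first]: 288 @ $10.40 + 63 @ $11.50 = $3,719.70
Ending inventory: 248 @ $13.40 + 235 @ $11.50 = $6,025.70
Check: goods available $9,745.40 = COGS $3,719.70 + ending $6,025.70

COGS = $3,719.70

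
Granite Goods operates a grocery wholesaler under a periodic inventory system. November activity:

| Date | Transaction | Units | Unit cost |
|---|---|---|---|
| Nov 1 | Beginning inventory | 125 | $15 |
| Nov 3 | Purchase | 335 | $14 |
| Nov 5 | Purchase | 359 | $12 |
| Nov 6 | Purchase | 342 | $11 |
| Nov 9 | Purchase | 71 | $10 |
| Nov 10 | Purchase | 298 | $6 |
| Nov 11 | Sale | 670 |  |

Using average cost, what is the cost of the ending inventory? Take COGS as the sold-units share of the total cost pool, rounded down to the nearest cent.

Nov 11, sell 670: 670/1530 × $17,133.00 → $7,502.68
Ending inventory (cost pool remaining) = $9,630.32

Ending inventory = $9,630.32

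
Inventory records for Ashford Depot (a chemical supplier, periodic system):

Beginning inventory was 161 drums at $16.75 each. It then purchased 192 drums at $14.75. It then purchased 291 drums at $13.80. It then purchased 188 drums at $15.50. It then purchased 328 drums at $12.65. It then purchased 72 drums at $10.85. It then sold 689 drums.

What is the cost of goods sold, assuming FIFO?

COGS = $10,242.05

Sale 1 (689) [FIFO — oldest first]: 161 @ $16.75 + 192 @ $14.75 + 291 @ $13.80 + 45 @ $15.50 = $10,242.05
Ending inventory: 143 @ $15.50 + 328 @ $12.65 + 72 @ $10.85 = $7,146.90
Check: goods available $17,388.95 = COGS $10,242.05 + ending $7,146.90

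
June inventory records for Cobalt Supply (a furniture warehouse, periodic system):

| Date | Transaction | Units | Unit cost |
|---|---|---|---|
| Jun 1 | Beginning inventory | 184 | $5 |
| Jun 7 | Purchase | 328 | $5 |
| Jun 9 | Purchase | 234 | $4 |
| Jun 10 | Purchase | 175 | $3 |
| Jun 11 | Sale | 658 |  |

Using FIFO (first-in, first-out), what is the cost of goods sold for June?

COGS = $3,144

Jun 11, 658 sold [FIFO — oldest first]: 184 @ $5 + 328 @ $5 + 146 @ $4 = $3,144
Ending inventory: 88 @ $4 + 175 @ $3 = $877
Check: goods available $4,021 = COGS $3,144 + ending $877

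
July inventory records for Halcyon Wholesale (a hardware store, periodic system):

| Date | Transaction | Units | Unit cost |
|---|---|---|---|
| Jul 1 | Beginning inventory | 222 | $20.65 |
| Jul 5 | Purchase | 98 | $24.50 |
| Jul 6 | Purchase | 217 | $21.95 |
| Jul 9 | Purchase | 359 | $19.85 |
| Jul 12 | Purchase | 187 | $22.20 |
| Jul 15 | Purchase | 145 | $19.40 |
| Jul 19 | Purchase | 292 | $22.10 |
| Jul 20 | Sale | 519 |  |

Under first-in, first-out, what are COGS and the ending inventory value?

COGS = $11,353.35; ending inventory = $20,938.85

Jul 20, 519 sold [FIFO — oldest first]: 222 @ $20.65 + 98 @ $24.50 + 199 @ $21.95 = $11,353.35
Ending inventory: 18 @ $21.95 + 359 @ $19.85 + 187 @ $22.20 + 145 @ $19.40 + 292 @ $22.10 = $20,938.85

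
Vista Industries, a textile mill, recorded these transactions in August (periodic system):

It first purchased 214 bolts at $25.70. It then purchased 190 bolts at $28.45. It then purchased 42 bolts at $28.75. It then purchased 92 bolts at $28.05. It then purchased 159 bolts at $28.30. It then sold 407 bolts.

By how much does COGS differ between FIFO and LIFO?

FIFO COGS: 214 @ $25.70 + 190 @ $28.45 + 3 @ $28.75 = $10,991.55
LIFO COGS: 159 @ $28.30 + 92 @ $28.05 + 42 @ $28.75 + 114 @ $28.45 = $11,531.10
Difference = |$10,991.55 − $11,531.10| = $539.55

$539.55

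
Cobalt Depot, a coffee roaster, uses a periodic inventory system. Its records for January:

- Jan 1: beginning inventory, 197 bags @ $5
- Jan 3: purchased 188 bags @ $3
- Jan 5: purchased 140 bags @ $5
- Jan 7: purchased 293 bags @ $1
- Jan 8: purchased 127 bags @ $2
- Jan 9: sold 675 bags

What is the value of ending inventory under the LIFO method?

Jan 9, 675 sold [LIFO — newest first]: 127 @ $2 + 293 @ $1 + 140 @ $5 + 115 @ $3 = $1,592
Ending inventory: 197 @ $5 + 73 @ $3 = $1,204
Check: goods available $2,796 = COGS $1,592 + ending $1,204

Ending inventory = $1,204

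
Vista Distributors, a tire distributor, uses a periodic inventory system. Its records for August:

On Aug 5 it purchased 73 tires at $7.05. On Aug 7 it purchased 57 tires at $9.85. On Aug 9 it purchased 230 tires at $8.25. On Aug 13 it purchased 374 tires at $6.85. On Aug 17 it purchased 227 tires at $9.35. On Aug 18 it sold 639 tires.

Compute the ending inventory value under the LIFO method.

Aug 18, 639 sold [LIFO — newest first]: 227 @ $9.35 + 374 @ $6.85 + 38 @ $8.25 = $4,997.85
Ending inventory: 73 @ $7.05 + 57 @ $9.85 + 192 @ $8.25 = $2,660.10
Check: goods available $7,657.95 = COGS $4,997.85 + ending $2,660.10

Ending inventory = $2,660.10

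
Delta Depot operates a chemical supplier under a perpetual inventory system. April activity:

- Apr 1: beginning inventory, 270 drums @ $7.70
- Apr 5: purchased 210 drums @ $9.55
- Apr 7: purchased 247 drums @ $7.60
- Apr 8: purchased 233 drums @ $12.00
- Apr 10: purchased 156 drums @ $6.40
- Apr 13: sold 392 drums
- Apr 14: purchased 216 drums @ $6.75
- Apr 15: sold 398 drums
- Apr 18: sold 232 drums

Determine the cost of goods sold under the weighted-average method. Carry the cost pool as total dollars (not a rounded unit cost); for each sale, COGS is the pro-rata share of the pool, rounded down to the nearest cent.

COGS = $8,645.96

After Apr 1: 270 on hand, pool $2,079.00 (≈ $7.7000 each)
After Apr 5: 480 on hand, pool $4,084.50 (≈ $8.5094 each)
After Apr 7: 727 on hand, pool $5,961.70 (≈ $8.2004 each)
After Apr 8: 960 on hand, pool $8,757.70 (≈ $9.1226 each)
After Apr 10: 1116 on hand, pool $9,756.10 (≈ $8.7420 each)
Apr 13, sell 392: 392/1116 × $9,756.10 → $3,426.87
After Apr 14: 940 on hand, pool $7,787.23 (≈ $8.2843 each)
Apr 15, sell 398: 398/940 × $7,787.23 → $3,297.14
Apr 18, sell 232: 232/542 × $4,490.09 → $1,921.95
Total COGS = $3,426.87 + $3,297.14 + $1,921.95 = $8,645.96
Ending inventory (cost pool remaining) = $2,568.14
Check: goods available $11,214.10 = COGS $8,645.96 + ending $2,568.14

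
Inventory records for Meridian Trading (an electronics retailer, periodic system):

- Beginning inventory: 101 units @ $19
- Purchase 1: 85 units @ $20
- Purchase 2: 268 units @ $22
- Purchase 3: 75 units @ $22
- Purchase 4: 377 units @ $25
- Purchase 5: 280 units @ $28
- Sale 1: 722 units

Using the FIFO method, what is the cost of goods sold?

COGS = $15,990

Sale 1 (722) [FIFO — oldest first]: 101 @ $19 + 85 @ $20 + 268 @ $22 + 75 @ $22 + 193 @ $25 = $15,990
Ending inventory: 184 @ $25 + 280 @ $28 = $12,440
Check: goods available $28,430 = COGS $15,990 + ending $12,440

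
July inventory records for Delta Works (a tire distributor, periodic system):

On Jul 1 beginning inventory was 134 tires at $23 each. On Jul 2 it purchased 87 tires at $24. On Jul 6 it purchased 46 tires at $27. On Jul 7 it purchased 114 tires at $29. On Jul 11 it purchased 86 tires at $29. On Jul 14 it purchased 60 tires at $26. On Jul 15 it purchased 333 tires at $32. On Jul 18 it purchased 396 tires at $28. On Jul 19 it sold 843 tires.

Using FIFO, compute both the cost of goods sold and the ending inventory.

COGS = $23,884; ending inventory = $11,632

Jul 19, 843 sold [FIFO — oldest first]: 134 @ $23 + 87 @ $24 + 46 @ $27 + 114 @ $29 + 86 @ $29 + 60 @ $26 + 316 @ $32 = $23,884
Ending inventory: 17 @ $32 + 396 @ $28 = $11,632
Check: goods available $35,516 = COGS $23,884 + ending $11,632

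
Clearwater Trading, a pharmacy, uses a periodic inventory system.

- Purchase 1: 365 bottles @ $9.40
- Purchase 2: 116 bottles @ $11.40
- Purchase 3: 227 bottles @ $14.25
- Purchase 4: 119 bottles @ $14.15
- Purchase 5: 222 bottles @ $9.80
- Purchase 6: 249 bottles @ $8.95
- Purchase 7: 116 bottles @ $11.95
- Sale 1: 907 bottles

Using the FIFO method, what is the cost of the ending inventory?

Ending inventory = $5,006.35

Sale 1 (907) [FIFO — oldest first]: 365 @ $9.40 + 116 @ $11.40 + 227 @ $14.25 + 119 @ $14.15 + 80 @ $9.80 = $10,456.00
Ending inventory: 142 @ $9.80 + 249 @ $8.95 + 116 @ $11.95 = $5,006.35
Check: goods available $15,462.35 = COGS $10,456.00 + ending $5,006.35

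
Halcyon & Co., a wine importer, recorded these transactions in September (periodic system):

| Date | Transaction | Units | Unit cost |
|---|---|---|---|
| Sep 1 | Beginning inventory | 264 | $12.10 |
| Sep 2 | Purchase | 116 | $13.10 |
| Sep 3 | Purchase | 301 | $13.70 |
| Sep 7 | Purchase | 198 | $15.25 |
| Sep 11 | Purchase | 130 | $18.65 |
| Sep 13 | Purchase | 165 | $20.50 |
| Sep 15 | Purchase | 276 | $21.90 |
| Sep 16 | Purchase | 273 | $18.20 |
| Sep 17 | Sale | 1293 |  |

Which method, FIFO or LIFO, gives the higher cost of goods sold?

LIFO

FIFO COGS: 264 @ $12.10 + 116 @ $13.10 + 301 @ $13.70 + 198 @ $15.25 + 130 @ $18.65 + 165 @ $20.50 + 119 @ $21.90 = $20,270.30
LIFO COGS: 273 @ $18.20 + 276 @ $21.90 + 165 @ $20.50 + 130 @ $18.65 + 198 @ $15.25 + 251 @ $13.70 = $23,278.20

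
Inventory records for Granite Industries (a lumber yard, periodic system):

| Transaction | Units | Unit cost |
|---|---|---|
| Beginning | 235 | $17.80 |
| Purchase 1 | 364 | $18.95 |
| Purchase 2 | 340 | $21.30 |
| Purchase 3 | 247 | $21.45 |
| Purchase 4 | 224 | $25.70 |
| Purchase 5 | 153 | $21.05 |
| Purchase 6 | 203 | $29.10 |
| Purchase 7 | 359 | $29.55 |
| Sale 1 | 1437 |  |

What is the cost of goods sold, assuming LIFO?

Sale 1 (1437) [LIFO — newest first]: 359 @ $29.55 + 203 @ $29.10 + 153 @ $21.05 + 224 @ $25.70 + 247 @ $21.45 + 251 @ $21.30 = $36,137.65
Ending inventory: 235 @ $17.80 + 364 @ $18.95 + 89 @ $21.30 = $12,976.50

COGS = $36,137.65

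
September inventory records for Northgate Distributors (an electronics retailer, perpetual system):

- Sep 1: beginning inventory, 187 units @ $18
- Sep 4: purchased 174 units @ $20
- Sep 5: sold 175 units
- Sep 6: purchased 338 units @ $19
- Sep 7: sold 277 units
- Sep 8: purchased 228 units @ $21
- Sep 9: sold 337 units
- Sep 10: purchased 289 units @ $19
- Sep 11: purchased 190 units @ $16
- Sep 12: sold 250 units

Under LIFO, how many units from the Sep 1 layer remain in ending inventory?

Sep 5, 175 sold [LIFO — newest first]: 174 @ $20 + 1 @ $18 = $3,498
Sep 7, 277 sold [LIFO — newest first]: 277 @ $19 = $5,263
Sep 9, 337 sold [LIFO — newest first]: 228 @ $21 + 61 @ $19 + 48 @ $18 = $6,811
Sep 12, 250 sold [LIFO — newest first]: 190 @ $16 + 60 @ $19 = $4,180
Total COGS = $3,498 + $5,263 + $6,811 + $4,180 = $19,752
Ending inventory: 138 @ $18 + 229 @ $19 = $6,835

138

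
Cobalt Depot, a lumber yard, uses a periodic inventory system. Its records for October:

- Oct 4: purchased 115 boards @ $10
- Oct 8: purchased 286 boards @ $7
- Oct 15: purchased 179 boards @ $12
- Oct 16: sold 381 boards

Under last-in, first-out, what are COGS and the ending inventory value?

Oct 16, 381 sold [LIFO — newest first]: 179 @ $12 + 202 @ $7 = $3,562
Ending inventory: 115 @ $10 + 84 @ $7 = $1,738

COGS = $3,562; ending inventory = $1,738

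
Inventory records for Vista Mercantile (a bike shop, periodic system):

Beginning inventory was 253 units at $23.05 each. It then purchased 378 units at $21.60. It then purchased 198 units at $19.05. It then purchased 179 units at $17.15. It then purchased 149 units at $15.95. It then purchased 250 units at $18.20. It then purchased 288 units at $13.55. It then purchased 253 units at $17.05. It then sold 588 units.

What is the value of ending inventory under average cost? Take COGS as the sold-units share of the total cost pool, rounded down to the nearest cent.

Ending inventory = $25,120.07

Sale 1, sell 588: 588/1948 × $35,980.80 → $10,860.73
Ending inventory (cost pool remaining) = $25,120.07
Check: goods available $35,980.80 = COGS $10,860.73 + ending $25,120.07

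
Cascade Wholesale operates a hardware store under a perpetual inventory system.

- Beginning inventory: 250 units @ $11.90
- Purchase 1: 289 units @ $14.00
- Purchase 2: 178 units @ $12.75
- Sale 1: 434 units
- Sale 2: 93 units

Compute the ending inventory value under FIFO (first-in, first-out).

Ending inventory = $2,437.50

Sale 1 (434) [FIFO — oldest first]: 250 @ $11.90 + 184 @ $14.00 = $5,551.00
Sale 2 (93) [FIFO — oldest first]: 93 @ $14.00 = $1,302.00
Total COGS = $5,551.00 + $1,302.00 = $6,853.00
Ending inventory: 12 @ $14.00 + 178 @ $12.75 = $2,437.50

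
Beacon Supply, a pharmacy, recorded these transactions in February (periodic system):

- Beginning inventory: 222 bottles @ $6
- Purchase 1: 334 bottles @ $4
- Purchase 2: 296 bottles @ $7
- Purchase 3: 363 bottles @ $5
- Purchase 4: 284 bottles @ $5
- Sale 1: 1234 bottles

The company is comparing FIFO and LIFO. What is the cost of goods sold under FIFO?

COGS = $6,650

FIFO COGS: 222 @ $6 + 334 @ $4 + 296 @ $7 + 363 @ $5 + 19 @ $5 = $6,650
LIFO COGS: 284 @ $5 + 363 @ $5 + 296 @ $7 + 291 @ $4 = $6,471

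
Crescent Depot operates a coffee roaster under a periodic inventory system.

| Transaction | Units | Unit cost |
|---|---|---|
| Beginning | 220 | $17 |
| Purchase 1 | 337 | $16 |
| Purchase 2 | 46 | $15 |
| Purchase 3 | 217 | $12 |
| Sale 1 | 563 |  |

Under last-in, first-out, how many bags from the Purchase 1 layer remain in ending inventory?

Sale 1 (563) [LIFO — newest first]: 217 @ $12 + 46 @ $15 + 300 @ $16 = $8,094
Ending inventory: 220 @ $17 + 37 @ $16 = $4,332
Check: goods available $12,426 = COGS $8,094 + ending $4,332

37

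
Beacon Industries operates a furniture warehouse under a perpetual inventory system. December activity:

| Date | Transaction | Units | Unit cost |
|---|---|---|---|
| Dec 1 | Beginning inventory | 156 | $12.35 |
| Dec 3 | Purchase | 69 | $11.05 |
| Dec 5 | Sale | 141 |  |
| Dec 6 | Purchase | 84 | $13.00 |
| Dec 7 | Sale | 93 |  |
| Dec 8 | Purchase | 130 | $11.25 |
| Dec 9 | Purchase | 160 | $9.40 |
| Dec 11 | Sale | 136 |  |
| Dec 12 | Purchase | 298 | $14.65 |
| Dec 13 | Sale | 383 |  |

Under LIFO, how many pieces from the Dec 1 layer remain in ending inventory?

Dec 5, 141 sold [LIFO — newest first]: 69 @ $11.05 + 72 @ $12.35 = $1,651.65
Dec 7, 93 sold [LIFO — newest first]: 84 @ $13.00 + 9 @ $12.35 = $1,203.15
Dec 11, 136 sold [LIFO — newest first]: 136 @ $9.40 = $1,278.40
Dec 13, 383 sold [LIFO — newest first]: 298 @ $14.65 + 24 @ $9.40 + 61 @ $11.25 = $5,277.55
Total COGS = $1,651.65 + $1,203.15 + $1,278.40 + $5,277.55 = $9,410.75
Ending inventory: 75 @ $12.35 + 69 @ $11.25 = $1,702.50
Check: goods available $11,113.25 = COGS $9,410.75 + ending $1,702.50

75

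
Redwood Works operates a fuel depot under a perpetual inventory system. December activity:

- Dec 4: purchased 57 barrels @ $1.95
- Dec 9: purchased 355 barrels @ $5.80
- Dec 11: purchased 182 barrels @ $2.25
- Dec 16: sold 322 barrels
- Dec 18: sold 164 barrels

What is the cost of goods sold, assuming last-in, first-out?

COGS = $2,172.70

Dec 16, 322 sold [LIFO — newest first]: 182 @ $2.25 + 140 @ $5.80 = $1,221.50
Dec 18, 164 sold [LIFO — newest first]: 164 @ $5.80 = $951.20
Total COGS = $1,221.50 + $951.20 = $2,172.70
Ending inventory: 57 @ $1.95 + 51 @ $5.80 = $406.95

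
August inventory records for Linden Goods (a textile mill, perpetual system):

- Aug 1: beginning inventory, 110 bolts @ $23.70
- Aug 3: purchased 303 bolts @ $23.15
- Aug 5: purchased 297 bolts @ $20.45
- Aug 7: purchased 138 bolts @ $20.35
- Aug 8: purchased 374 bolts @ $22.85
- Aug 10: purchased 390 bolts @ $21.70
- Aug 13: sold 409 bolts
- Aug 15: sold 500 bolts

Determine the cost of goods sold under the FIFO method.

Aug 13, 409 sold [FIFO — oldest first]: 110 @ $23.70 + 299 @ $23.15 = $9,528.85
Aug 15, 500 sold [FIFO — oldest first]: 4 @ $23.15 + 297 @ $20.45 + 138 @ $20.35 + 61 @ $22.85 = $10,368.40
Total COGS = $9,528.85 + $10,368.40 = $19,897.25
Ending inventory: 313 @ $22.85 + 390 @ $21.70 = $15,615.05
Check: goods available $35,512.30 = COGS $19,897.25 + ending $15,615.05

COGS = $19,897.25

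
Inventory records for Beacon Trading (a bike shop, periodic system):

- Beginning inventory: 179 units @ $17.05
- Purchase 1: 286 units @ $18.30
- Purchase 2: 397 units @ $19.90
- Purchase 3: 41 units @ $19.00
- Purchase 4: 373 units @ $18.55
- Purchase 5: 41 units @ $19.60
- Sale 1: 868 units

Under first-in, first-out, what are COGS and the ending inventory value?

Sale 1 (868) [FIFO — oldest first]: 179 @ $17.05 + 286 @ $18.30 + 397 @ $19.90 + 6 @ $19.00 = $16,300.05
Ending inventory: 35 @ $19.00 + 373 @ $18.55 + 41 @ $19.60 = $8,387.75

COGS = $16,300.05; ending inventory = $8,387.75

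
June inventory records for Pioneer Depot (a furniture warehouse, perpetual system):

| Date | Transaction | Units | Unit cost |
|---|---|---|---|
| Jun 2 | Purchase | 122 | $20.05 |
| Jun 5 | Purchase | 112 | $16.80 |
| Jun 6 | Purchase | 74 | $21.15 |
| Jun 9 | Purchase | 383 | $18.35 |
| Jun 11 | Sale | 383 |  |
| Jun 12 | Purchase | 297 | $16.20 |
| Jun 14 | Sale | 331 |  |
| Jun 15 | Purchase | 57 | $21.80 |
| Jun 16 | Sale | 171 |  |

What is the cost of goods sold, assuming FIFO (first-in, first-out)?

Jun 11, 383 sold [FIFO — oldest first]: 122 @ $20.05 + 112 @ $16.80 + 74 @ $21.15 + 75 @ $18.35 = $7,269.05
Jun 14, 331 sold [FIFO — oldest first]: 308 @ $18.35 + 23 @ $16.20 = $6,024.40
Jun 16, 171 sold [FIFO — oldest first]: 171 @ $16.20 = $2,770.20
Total COGS = $7,269.05 + $6,024.40 + $2,770.20 = $16,063.65
Ending inventory: 103 @ $16.20 + 57 @ $21.80 = $2,911.20

COGS = $16,063.65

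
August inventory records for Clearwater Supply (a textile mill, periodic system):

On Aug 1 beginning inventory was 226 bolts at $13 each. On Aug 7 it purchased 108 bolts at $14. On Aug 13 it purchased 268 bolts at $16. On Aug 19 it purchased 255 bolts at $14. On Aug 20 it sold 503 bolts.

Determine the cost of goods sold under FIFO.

COGS = $7,154

Aug 20, 503 sold [FIFO — oldest first]: 226 @ $13 + 108 @ $14 + 169 @ $16 = $7,154
Ending inventory: 99 @ $16 + 255 @ $14 = $5,154
Check: goods available $12,308 = COGS $7,154 + ending $5,154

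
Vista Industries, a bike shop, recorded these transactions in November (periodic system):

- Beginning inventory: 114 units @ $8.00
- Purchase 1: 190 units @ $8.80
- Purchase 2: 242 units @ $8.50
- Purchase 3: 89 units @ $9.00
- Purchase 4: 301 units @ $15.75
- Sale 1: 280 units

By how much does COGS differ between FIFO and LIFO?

FIFO COGS: 114 @ $8.00 + 166 @ $8.80 = $2,372.80
LIFO COGS: 280 @ $15.75 = $4,410.00
Difference = |$2,372.80 − $4,410.00| = $2,037.20

$2,037.20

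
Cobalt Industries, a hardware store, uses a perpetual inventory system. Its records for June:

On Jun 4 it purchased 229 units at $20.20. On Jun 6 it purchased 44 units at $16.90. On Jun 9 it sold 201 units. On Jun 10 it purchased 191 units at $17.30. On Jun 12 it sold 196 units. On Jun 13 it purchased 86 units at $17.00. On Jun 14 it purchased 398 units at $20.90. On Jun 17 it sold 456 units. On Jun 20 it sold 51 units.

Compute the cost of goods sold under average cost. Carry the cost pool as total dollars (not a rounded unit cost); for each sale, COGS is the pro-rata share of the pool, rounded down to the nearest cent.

After Jun 4: 229 on hand, pool $4,625.80 (≈ $20.2000 each)
After Jun 6: 273 on hand, pool $5,369.40 (≈ $19.6681 each)
Jun 9, sell 201: 201/273 × $5,369.40 → $3,953.29
After Jun 10: 263 on hand, pool $4,720.41 (≈ $17.9483 each)
Jun 12, sell 196: 196/263 × $4,720.41 → $3,517.87
After Jun 13: 153 on hand, pool $2,664.54 (≈ $17.4153 each)
After Jun 14: 551 on hand, pool $10,982.74 (≈ $19.9324 each)
Jun 17, sell 456: 456/551 × $10,982.74 → $9,089.16
Jun 20, sell 51: 51/95 × $1,893.58 → $1,016.55
Total COGS = $3,953.29 + $3,517.87 + $9,089.16 + $1,016.55 = $17,576.87
Ending inventory (cost pool remaining) = $877.03

COGS = $17,576.87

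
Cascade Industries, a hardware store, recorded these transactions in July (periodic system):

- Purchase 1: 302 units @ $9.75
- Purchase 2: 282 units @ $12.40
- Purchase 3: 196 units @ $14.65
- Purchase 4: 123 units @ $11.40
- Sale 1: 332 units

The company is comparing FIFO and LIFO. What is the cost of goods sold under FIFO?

FIFO COGS: 302 @ $9.75 + 30 @ $12.40 = $3,316.50
LIFO COGS: 123 @ $11.40 + 196 @ $14.65 + 13 @ $12.40 = $4,434.80

COGS = $3,316.50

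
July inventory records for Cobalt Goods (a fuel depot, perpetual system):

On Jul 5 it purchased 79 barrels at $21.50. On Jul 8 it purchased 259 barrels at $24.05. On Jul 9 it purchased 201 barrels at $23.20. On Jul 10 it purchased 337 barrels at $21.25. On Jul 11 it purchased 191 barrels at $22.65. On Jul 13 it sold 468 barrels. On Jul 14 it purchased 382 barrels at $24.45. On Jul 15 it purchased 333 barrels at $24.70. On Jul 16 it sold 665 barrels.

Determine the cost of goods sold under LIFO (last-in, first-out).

COGS = $26,554.90

Jul 13, 468 sold [LIFO — newest first]: 191 @ $22.65 + 277 @ $21.25 = $10,212.40
Jul 16, 665 sold [LIFO — newest first]: 333 @ $24.70 + 332 @ $24.45 = $16,342.50
Total COGS = $10,212.40 + $16,342.50 = $26,554.90
Ending inventory: 79 @ $21.50 + 259 @ $24.05 + 201 @ $23.20 + 60 @ $21.25 + 50 @ $24.45 = $15,088.15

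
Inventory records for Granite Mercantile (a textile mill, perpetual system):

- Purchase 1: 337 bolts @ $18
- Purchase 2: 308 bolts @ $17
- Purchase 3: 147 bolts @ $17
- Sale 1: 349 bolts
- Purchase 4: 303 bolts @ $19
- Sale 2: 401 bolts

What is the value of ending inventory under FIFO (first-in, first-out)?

Ending inventory = $6,471

Sale 1 (349) [FIFO — oldest first]: 337 @ $18 + 12 @ $17 = $6,270
Sale 2 (401) [FIFO — oldest first]: 296 @ $17 + 105 @ $17 = $6,817
Total COGS = $6,270 + $6,817 = $13,087
Ending inventory: 42 @ $17 + 303 @ $19 = $6,471
Check: goods available $19,558 = COGS $13,087 + ending $6,471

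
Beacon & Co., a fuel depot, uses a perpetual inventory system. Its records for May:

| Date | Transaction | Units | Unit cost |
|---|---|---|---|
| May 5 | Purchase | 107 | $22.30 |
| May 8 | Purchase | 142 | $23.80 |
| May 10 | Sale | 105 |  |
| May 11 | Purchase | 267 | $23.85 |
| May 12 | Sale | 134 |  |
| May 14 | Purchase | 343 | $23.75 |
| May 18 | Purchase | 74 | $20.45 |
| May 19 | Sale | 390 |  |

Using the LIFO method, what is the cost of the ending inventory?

May 10, 105 sold [LIFO — newest first]: 105 @ $23.80 = $2,499.00
May 12, 134 sold [LIFO — newest first]: 134 @ $23.85 = $3,195.90
May 19, 390 sold [LIFO — newest first]: 74 @ $20.45 + 316 @ $23.75 = $9,018.30
Total COGS = $2,499.00 + $3,195.90 + $9,018.30 = $14,713.20
Ending inventory: 107 @ $22.30 + 37 @ $23.80 + 133 @ $23.85 + 27 @ $23.75 = $7,080.00
Check: goods available $21,793.20 = COGS $14,713.20 + ending $7,080.00

Ending inventory = $7,080.00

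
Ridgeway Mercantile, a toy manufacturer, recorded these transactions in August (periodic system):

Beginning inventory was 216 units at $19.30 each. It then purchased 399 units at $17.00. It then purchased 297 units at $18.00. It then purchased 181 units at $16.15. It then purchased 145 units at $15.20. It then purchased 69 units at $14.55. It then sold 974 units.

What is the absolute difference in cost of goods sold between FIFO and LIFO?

$1,028.00

FIFO COGS: 216 @ $19.30 + 399 @ $17.00 + 297 @ $18.00 + 62 @ $16.15 = $17,299.10
LIFO COGS: 69 @ $14.55 + 145 @ $15.20 + 181 @ $16.15 + 297 @ $18.00 + 282 @ $17.00 = $16,271.10
Difference = |$17,299.10 − $16,271.10| = $1,028.00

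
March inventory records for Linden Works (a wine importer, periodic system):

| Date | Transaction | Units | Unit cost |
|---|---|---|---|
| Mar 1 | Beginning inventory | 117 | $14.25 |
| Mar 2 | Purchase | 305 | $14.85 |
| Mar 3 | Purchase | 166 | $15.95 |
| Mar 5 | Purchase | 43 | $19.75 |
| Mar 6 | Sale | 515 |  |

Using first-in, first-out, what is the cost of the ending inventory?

Mar 6, 515 sold [FIFO — oldest first]: 117 @ $14.25 + 305 @ $14.85 + 93 @ $15.95 = $7,679.85
Ending inventory: 73 @ $15.95 + 43 @ $19.75 = $2,013.60
Check: goods available $9,693.45 = COGS $7,679.85 + ending $2,013.60

Ending inventory = $2,013.60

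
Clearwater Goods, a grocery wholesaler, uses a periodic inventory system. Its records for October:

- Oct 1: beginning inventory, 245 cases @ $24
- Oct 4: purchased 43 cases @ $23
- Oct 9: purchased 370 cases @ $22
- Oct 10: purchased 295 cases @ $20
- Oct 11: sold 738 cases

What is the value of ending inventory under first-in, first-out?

Ending inventory = $4,300

Oct 11, 738 sold [FIFO — oldest first]: 245 @ $24 + 43 @ $23 + 370 @ $22 + 80 @ $20 = $16,609
Ending inventory: 215 @ $20 = $4,300
Check: goods available $20,909 = COGS $16,609 + ending $4,300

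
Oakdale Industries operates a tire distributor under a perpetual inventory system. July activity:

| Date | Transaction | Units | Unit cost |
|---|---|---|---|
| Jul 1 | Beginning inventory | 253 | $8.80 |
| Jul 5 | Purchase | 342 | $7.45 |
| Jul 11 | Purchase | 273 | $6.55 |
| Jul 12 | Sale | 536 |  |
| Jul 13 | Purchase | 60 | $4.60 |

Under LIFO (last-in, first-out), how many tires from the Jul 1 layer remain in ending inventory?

253

Jul 12, 536 sold [LIFO — newest first]: 273 @ $6.55 + 263 @ $7.45 = $3,747.50
Ending inventory: 253 @ $8.80 + 79 @ $7.45 + 60 @ $4.60 = $3,090.95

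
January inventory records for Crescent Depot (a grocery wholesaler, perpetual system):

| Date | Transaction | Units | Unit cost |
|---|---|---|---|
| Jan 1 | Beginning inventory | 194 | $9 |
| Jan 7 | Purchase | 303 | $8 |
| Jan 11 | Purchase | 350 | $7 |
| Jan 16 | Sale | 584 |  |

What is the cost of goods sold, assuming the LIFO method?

COGS = $4,322

Jan 16, 584 sold [LIFO — newest first]: 350 @ $7 + 234 @ $8 = $4,322
Ending inventory: 194 @ $9 + 69 @ $8 = $2,298
Check: goods available $6,620 = COGS $4,322 + ending $2,298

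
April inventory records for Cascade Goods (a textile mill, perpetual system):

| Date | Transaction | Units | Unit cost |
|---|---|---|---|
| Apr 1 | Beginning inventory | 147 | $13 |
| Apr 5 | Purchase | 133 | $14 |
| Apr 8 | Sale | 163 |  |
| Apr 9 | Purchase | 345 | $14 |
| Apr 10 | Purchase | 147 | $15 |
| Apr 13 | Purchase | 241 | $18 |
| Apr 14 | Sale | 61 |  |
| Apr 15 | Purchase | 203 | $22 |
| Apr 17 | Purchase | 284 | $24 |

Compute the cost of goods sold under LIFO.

COGS = $3,350

Apr 8, 163 sold [LIFO — newest first]: 133 @ $14 + 30 @ $13 = $2,252
Apr 14, 61 sold [LIFO — newest first]: 61 @ $18 = $1,098
Total COGS = $2,252 + $1,098 = $3,350
Ending inventory: 117 @ $13 + 345 @ $14 + 147 @ $15 + 180 @ $18 + 203 @ $22 + 284 @ $24 = $23,078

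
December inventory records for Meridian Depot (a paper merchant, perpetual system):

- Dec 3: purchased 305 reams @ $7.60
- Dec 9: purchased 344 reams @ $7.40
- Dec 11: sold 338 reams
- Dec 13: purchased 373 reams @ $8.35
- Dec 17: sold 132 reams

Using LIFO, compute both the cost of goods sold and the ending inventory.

Dec 11, 338 sold [LIFO — newest first]: 338 @ $7.40 = $2,501.20
Dec 17, 132 sold [LIFO — newest first]: 132 @ $8.35 = $1,102.20
Total COGS = $2,501.20 + $1,102.20 = $3,603.40
Ending inventory: 305 @ $7.60 + 6 @ $7.40 + 241 @ $8.35 = $4,374.75

COGS = $3,603.40; ending inventory = $4,374.75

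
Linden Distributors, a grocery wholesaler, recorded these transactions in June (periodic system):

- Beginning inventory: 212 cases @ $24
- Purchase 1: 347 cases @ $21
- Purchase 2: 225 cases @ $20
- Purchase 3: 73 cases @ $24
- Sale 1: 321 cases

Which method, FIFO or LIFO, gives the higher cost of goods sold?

FIFO COGS: 212 @ $24 + 109 @ $21 = $7,377
LIFO COGS: 73 @ $24 + 225 @ $20 + 23 @ $21 = $6,735

FIFO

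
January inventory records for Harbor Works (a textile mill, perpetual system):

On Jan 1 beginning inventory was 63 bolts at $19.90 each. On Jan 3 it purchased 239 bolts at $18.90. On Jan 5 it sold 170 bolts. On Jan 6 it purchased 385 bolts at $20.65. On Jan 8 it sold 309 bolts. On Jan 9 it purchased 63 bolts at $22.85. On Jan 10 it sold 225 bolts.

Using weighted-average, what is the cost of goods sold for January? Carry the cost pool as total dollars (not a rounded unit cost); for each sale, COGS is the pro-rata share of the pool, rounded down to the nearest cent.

After Jan 1: 63 on hand, pool $1,253.70 (≈ $19.9000 each)
After Jan 3: 302 on hand, pool $5,770.80 (≈ $19.1086 each)
Jan 5, sell 170: 170/302 × $5,770.80 → $3,248.46
After Jan 6: 517 on hand, pool $10,472.59 (≈ $20.2565 each)
Jan 8, sell 309: 309/517 × $10,472.59 → $6,259.24
After Jan 9: 271 on hand, pool $5,652.90 (≈ $20.8594 each)
Jan 10, sell 225: 225/271 × $5,652.90 → $4,693.36
Total COGS = $3,248.46 + $6,259.24 + $4,693.36 = $14,201.06
Ending inventory (cost pool remaining) = $959.54
Check: goods available $15,160.60 = COGS $14,201.06 + ending $959.54

COGS = $14,201.06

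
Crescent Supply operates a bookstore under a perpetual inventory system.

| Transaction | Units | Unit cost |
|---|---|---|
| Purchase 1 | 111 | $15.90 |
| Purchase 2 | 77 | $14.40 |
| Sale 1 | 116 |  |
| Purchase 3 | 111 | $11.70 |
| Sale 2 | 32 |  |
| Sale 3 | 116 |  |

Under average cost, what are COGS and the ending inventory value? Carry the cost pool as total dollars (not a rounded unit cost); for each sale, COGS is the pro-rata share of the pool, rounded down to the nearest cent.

After Purchase 1: 111 on hand, pool $1,764.90 (≈ $15.9000 each)
After Purchase 2: 188 on hand, pool $2,873.70 (≈ $15.2856 each)
Sale 1, sell 116: 116/188 × $2,873.70 → $1,773.13
After Purchase 3: 183 on hand, pool $2,399.27 (≈ $13.1108 each)
Sale 2, sell 32: 32/183 × $2,399.27 → $419.54
Sale 3, sell 116: 116/151 × $1,979.73 → $1,520.85
Total COGS = $1,773.13 + $419.54 + $1,520.85 = $3,713.52
Ending inventory (cost pool remaining) = $458.88
Check: goods available $4,172.40 = COGS $3,713.52 + ending $458.88

COGS = $3,713.52; ending inventory = $458.88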